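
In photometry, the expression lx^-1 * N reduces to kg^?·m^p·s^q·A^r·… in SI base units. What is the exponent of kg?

lx = lm/m² (illuminance = luminous flux per area),
    = m⁻²·cd.
So lx⁻¹ = m²·cd⁻¹.
N = kg·m/s² = kg·m·s⁻² (force = mass × acceleration).
Combining: lx⁻¹·N = (m²·cd⁻¹) · (kg·m·s⁻²) = kg·m³·s⁻²·cd⁻¹.
The exponent of kg is 1.

1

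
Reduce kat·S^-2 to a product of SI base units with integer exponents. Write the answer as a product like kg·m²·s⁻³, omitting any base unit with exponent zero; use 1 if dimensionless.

kg²·m⁴·s⁻⁷·A⁻⁴·mol

kat = mol/s = s⁻¹·mol (catalytic activity).
S = 1/Ω (conductance is reciprocal resistance),
    = kg⁻¹·m⁻²·s³·A².
So S⁻² = kg²·m⁴·s⁻⁶·A⁻⁴.
Combining: kat·S⁻² = (s⁻¹·mol) · (kg²·m⁴·s⁻⁶·A⁻⁴) = kg²·m⁴·s⁻⁷·A⁻⁴·mol.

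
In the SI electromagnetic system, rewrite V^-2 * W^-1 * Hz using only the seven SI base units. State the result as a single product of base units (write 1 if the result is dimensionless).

kg⁻³·m⁻⁶·s⁸·A²

V = W/A (potential = power per current),
    = kg·m²·s⁻³·A⁻¹.
So V⁻² = kg⁻²·m⁻⁴·s⁶·A².
W = J/s (power = energy per time),
    = kg·m²·s⁻³.
So W⁻¹ = kg⁻¹·m⁻²·s³.
Hz = 1/s = s⁻¹ (frequency is cycles per second).
Combining: V⁻²·W⁻¹·Hz = (kg⁻²·m⁻⁴·s⁶·A²) · (kg⁻¹·m⁻²·s³) · s⁻¹ = kg⁻³·m⁻⁶·s⁸·A².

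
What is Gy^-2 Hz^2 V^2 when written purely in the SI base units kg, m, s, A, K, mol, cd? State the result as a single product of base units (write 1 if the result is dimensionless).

kg²·s⁻⁴·A⁻²

Gy = m²·s⁻².
So Gy⁻² = m⁻⁴·s⁴.
Hz = s⁻¹.
So Hz² = s⁻².
V = kg·m²·s⁻³·A⁻¹.
So V² = kg²·m⁴·s⁻⁶·A⁻².
Combining: Gy⁻²·Hz²·V² = (m⁻⁴·s⁴) · s⁻² · (kg²·m⁴·s⁻⁶·A⁻²) = kg²·s⁻⁴·A⁻².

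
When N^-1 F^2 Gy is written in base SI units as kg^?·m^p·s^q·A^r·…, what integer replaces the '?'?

N = kg·m/s² = kg·m·s⁻² (force = mass × acceleration).
So N⁻¹ = kg⁻¹·m⁻¹·s².
F = C/V (capacitance = charge per voltage),
    = A·s/(kg·m²·s⁻³·A⁻¹) (substituting C and V),
    = kg⁻¹·m⁻²·s⁴·A².
So F² = kg⁻²·m⁻⁴·s⁸·A⁴.
Gy = J/kg (absorbed dose = energy per mass),
    = m²·s⁻².
Combining: N⁻¹·F²·Gy = (kg⁻¹·m⁻¹·s²) · (kg⁻²·m⁻⁴·s⁸·A⁴) · (m²·s⁻²) = kg⁻³·m⁻³·s⁸·A⁴.
The exponent of kg is -3.

-3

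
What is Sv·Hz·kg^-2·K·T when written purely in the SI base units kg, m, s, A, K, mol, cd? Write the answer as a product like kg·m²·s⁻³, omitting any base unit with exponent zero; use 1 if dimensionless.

kg⁻¹·m²·s⁻⁵·A⁻¹·K

Sv = m²·s⁻².
Hz = s⁻¹.
T = kg·s⁻²·A⁻¹.
Combining: Sv·Hz·kg⁻²·K·T = (m²·s⁻²) · s⁻¹ · kg⁻² · K · (kg·s⁻²·A⁻¹) = kg⁻¹·m²·s⁻⁵·A⁻¹·K.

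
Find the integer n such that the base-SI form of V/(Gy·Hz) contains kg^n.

Gy = m²·s⁻².
So Gy⁻¹ = m⁻²·s².
Hz = s⁻¹.
So Hz⁻¹ = s.
V = kg·m²·s⁻³·A⁻¹.
Combining: Gy⁻¹·Hz⁻¹·V = (m⁻²·s²) · s · (kg·m²·s⁻³·A⁻¹) = kg·A⁻¹.
The exponent of kg is 1.

1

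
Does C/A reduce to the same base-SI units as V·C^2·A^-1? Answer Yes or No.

Left side:
  C = A·s = s·A (charge = current × time).
  Combining: C·A⁻¹ = (s·A) · A⁻¹ = s.
Right side:
  V = kg·m²·s⁻³·A⁻¹.
  C = s·A.
  So C² = s²·A².
  Combining: V·C²·A⁻¹ = (kg·m²·s⁻³·A⁻¹) · (s²·A²) · A⁻¹ = kg·m²·s⁻¹.
Left is s; right is kg·m²·s⁻¹ — different.

No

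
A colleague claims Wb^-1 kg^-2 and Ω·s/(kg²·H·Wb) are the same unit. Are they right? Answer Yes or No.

Left side:
  Wb = V·s (flux: a volt is a weber per second),
      = kg·m²·s⁻²·A⁻¹.
  So Wb⁻¹ = kg⁻¹·m⁻²·s²·A.
  Combining: Wb⁻¹·kg⁻² = (kg⁻¹·m⁻²·s²·A) · kg⁻² = kg⁻³·m⁻²·s²·A.
Right side:
  Ω = kg·m²·s⁻³·A⁻².
  H = kg·m²·s⁻²·A⁻².
  So H⁻¹ = kg⁻¹·m⁻²·s²·A².
  Wb = kg·m²·s⁻²·A⁻¹.
  So Wb⁻¹ = kg⁻¹·m⁻²·s²·A.
  Combining: kg⁻²·Ω·s·H⁻¹·Wb⁻¹ = kg⁻² · (kg·m²·s⁻³·A⁻²) · s · (kg⁻¹·m⁻²·s²·A²) · (kg⁻¹·m⁻²·s²·A) = kg⁻³·m⁻²·s²·A.
Both reduce to kg⁻³·m⁻²·s²·A.

Yes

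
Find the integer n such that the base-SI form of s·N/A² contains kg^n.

N = kg·m·s⁻².
Combining: s·N·A⁻² = s · (kg·m·s⁻²) · A⁻² = kg·m·s⁻¹·A⁻².
The exponent of kg is 1.

1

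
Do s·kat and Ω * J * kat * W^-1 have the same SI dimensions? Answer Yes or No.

Left side:
  kat = s⁻¹·mol.
  Combining: s·kat = s · (s⁻¹·mol) = mol.
Right side:
  Ω = V/A (resistance = voltage per current),
      = kg·m²·s⁻³·A⁻².
  J = N·m (work = force × distance),
      = kg·m²·s⁻².
  kat = mol/s = s⁻¹·mol (catalytic activity).
  W = J/s (power = energy per time),
      = kg·m²·s⁻³.
  So W⁻¹ = kg⁻¹·m⁻²·s³.
  Combining: Ω·J·kat·W⁻¹ = (kg·m²·s⁻³·A⁻²) · (kg·m²·s⁻²) · (s⁻¹·mol) · (kg⁻¹·m⁻²·s³) = kg·m²·s⁻³·A⁻²·mol.
Left is mol; right is kg·m²·s⁻³·A⁻²·mol — different.

No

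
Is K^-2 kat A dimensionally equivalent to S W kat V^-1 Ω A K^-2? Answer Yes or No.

No

Left side:
  kat = mol/s = s⁻¹·mol (catalytic activity).
  Combining: K⁻²·kat·A = K⁻² · (s⁻¹·mol) · A = s⁻¹·A·K⁻²·mol.
Right side:
  S = 1/Ω (conductance is reciprocal resistance),
      = kg⁻¹·m⁻²·s³·A².
  W = J/s (power = energy per time),
      = kg·m²·s⁻³.
  kat = mol/s = s⁻¹·mol (catalytic activity).
  V = W/A (potential = power per current),
      = kg·m²·s⁻³·A⁻¹.
  So V⁻¹ = kg⁻¹·m⁻²·s³·A.
  Ω = V/A (resistance = voltage per current),
      = kg·m²·s⁻³·A⁻².
  Combining: S·W·kat·V⁻¹·Ω·A·K⁻² = (kg⁻¹·m⁻²·s³·A²) · (kg·m²·s⁻³) · (s⁻¹·mol) · (kg⁻¹·m⁻²·s³·A) · (kg·m²·s⁻³·A⁻²) · A · K⁻² = s⁻¹·A²·K⁻²·mol.
Left is s⁻¹·A·K⁻²·mol; right is s⁻¹·A²·K⁻²·mol — different.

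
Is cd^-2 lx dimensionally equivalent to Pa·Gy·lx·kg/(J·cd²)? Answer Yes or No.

No

Left side:
  lx = lm/m² (illuminance = luminous flux per area),
      = m⁻²·cd.
  Combining: cd⁻²·lx = cd⁻² · (m⁻²·cd) = m⁻²·cd⁻¹.
Right side:
  J = N·m (work = force × distance),
      = kg·m²·s⁻².
  So J⁻¹ = kg⁻¹·m⁻²·s².
  Pa = N/m² (pressure = force per area),
      = kg·m⁻¹·s⁻².
  Gy = J/kg (absorbed dose = energy per mass),
      = m²·s⁻².
  lx = lm/m² (illuminance = luminous flux per area),
      = m⁻²·cd.
  Combining: J⁻¹·Pa·Gy·lx·kg·cd⁻² = (kg⁻¹·m⁻²·s²) · (kg·m⁻¹·s⁻²) · (m²·s⁻²) · (m⁻²·cd) · kg · cd⁻² = kg·m⁻³·s⁻²·cd⁻¹.
Left is m⁻²·cd⁻¹; right is kg·m⁻³·s⁻²·cd⁻¹ — different.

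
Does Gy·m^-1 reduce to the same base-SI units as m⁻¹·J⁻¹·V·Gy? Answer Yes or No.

Left side:
  Gy = J/kg (absorbed dose = energy per mass),
      = m²·s⁻².
  Combining: Gy·m⁻¹ = (m²·s⁻²) · m⁻¹ = m·s⁻².
Right side:
  J = N·m (work = force × distance),
      = kg·m²·s⁻².
  So J⁻¹ = kg⁻¹·m⁻²·s².
  V = W/A (potential = power per current),
      = kg·m²·s⁻³·A⁻¹.
  Gy = J/kg (absorbed dose = energy per mass),
      = m²·s⁻².
  Combining: m⁻¹·J⁻¹·V·Gy = m⁻¹ · (kg⁻¹·m⁻²·s²) · (kg·m²·s⁻³·A⁻¹) · (m²·s⁻²) = m·s⁻³·A⁻¹.
Left is m·s⁻²; right is m·s⁻³·A⁻¹ — different.

No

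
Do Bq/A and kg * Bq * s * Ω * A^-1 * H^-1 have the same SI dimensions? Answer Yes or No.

No

Left side:
  Bq = s⁻¹.
  Combining: Bq·A⁻¹ = s⁻¹ · A⁻¹ = s⁻¹·A⁻¹.
Right side:
  Bq = s⁻¹.
  Ω = kg·m²·s⁻³·A⁻².
  H = kg·m²·s⁻²·A⁻².
  So H⁻¹ = kg⁻¹·m⁻²·s²·A².
  Combining: kg·Bq·s·Ω·A⁻¹·H⁻¹ = kg · s⁻¹ · s · (kg·m²·s⁻³·A⁻²) · A⁻¹ · (kg⁻¹·m⁻²·s²·A²) = kg·s⁻¹·A⁻¹.
Left is s⁻¹·A⁻¹; right is kg·s⁻¹·A⁻¹ — different.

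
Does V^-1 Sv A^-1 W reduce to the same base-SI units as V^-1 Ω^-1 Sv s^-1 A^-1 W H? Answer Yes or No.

Left side:
  V = kg·m²·s⁻³·A⁻¹.
  So V⁻¹ = kg⁻¹·m⁻²·s³·A.
  Sv = m²·s⁻².
  W = kg·m²·s⁻³.
  Combining: V⁻¹·Sv·A⁻¹·W = (kg⁻¹·m⁻²·s³·A) · (m²·s⁻²) · A⁻¹ · (kg·m²·s⁻³) = m²·s⁻².
Right side:
  V = kg·m²·s⁻³·A⁻¹.
  So V⁻¹ = kg⁻¹·m⁻²·s³·A.
  Ω = kg·m²·s⁻³·A⁻².
  So Ω⁻¹ = kg⁻¹·m⁻²·s³·A².
  Sv = m²·s⁻².
  W = kg·m²·s⁻³.
  H = kg·m²·s⁻²·A⁻².
  Combining: V⁻¹·Ω⁻¹·Sv·s⁻¹·A⁻¹·W·H = (kg⁻¹·m⁻²·s³·A) · (kg⁻¹·m⁻²·s³·A²) · (m²·s⁻²) · s⁻¹ · A⁻¹ · (kg·m²·s⁻³) · (kg·m²·s⁻²·A⁻²) = m²·s⁻².
Both reduce to m²·s⁻².

Yes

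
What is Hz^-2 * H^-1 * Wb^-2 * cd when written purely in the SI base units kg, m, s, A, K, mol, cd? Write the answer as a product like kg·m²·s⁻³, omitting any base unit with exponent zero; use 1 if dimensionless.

Hz = 1/s = s⁻¹ (frequency is cycles per second).
So Hz⁻² = s².
H = Wb/A (inductance = flux per current),
    = kg·m²·s⁻²·A⁻².
So H⁻¹ = kg⁻¹·m⁻²·s²·A².
Wb = V·s (flux: a volt is a weber per second),
    = kg·m²·s⁻²·A⁻¹.
So Wb⁻² = kg⁻²·m⁻⁴·s⁴·A².
Combining: Hz⁻²·H⁻¹·Wb⁻²·cd = s² · (kg⁻¹·m⁻²·s²·A²) · (kg⁻²·m⁻⁴·s⁴·A²) · cd = kg⁻³·m⁻⁶·s⁸·A⁴·cd.

kg⁻³·m⁻⁶·s⁸·A⁴·cd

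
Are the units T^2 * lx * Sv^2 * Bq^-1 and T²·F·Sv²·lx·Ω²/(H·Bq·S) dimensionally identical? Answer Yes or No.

No

Left side:
  T = Wb/m² (flux density = flux per area),
      = kg·s⁻²·A⁻¹.
  So T² = kg²·s⁻⁴·A⁻².
  lx = lm/m² (illuminance = luminous flux per area),
      = m⁻²·cd.
  Sv = J/kg (equivalent dose = energy per mass),
      = m²·s⁻².
  So Sv² = m⁴·s⁻⁴.
  Bq = 1/s = s⁻¹ (activity is decays per second).
  So Bq⁻¹ = s.
  Combining: T²·lx·Sv²·Bq⁻¹ = (kg²·s⁻⁴·A⁻²) · (m⁻²·cd) · (m⁴·s⁻⁴) · s = kg²·m²·s⁻⁷·A⁻²·cd.
Right side:
  T = Wb/m² (flux density = flux per area),
      = kg·s⁻²·A⁻¹.
  So T² = kg²·s⁻⁴·A⁻².
  F = C/V (capacitance = charge per voltage),
      = A·s/(kg·m²·s⁻³·A⁻¹) (substituting C and V),
      = kg⁻¹·m⁻²·s⁴·A².
  Sv = J/kg (equivalent dose = energy per mass),
      = m²·s⁻².
  So Sv² = m⁴·s⁻⁴.
  lx = lm/m² (illuminance = luminous flux per area),
      = m⁻²·cd.
  Ω = V/A (resistance = voltage per current),
      = kg·m²·s⁻³·A⁻².
  So Ω² = kg²·m⁴·s⁻⁶·A⁻⁴.
  H = Wb/A (inductance = flux per current),
      = kg·m²·s⁻²·A⁻².
  So H⁻¹ = kg⁻¹·m⁻²·s²·A².
  Bq = 1/s = s⁻¹ (activity is decays per second).
  So Bq⁻¹ = s.
  S = 1/Ω (conductance is reciprocal resistance),
      = kg⁻¹·m⁻²·s³·A².
  So S⁻¹ = kg·m²·s⁻³·A⁻².
  Combining: T²·F·Sv²·lx·Ω²·H⁻¹·Bq⁻¹·S⁻¹ = (kg²·s⁻⁴·A⁻²) · (kg⁻¹·m⁻²·s⁴·A²) · (m⁴·s⁻⁴) · (m⁻²·cd) · (kg²·m⁴·s⁻⁶·A⁻⁴) · (kg⁻¹·m⁻²·s²·A²) · s · (kg·m²·s⁻³·A⁻²) = kg³·m⁴·s⁻¹⁰·A⁻⁴·cd.
Left is kg²·m²·s⁻⁷·A⁻²·cd; right is kg³·m⁴·s⁻¹⁰·A⁻⁴·cd — different.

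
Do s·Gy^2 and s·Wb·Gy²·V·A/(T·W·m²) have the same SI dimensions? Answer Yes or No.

Left side:
  Gy = J/kg (absorbed dose = energy per mass),
      = m²·s⁻².
  So Gy² = m⁴·s⁻⁴.
  Combining: s·Gy² = s · (m⁴·s⁻⁴) = m⁴·s⁻³.
Right side:
  T = Wb/m² (flux density = flux per area),
      = kg·s⁻²·A⁻¹.
  So T⁻¹ = kg⁻¹·s²·A.
  Wb = V·s (flux: a volt is a weber per second),
      = kg·m²·s⁻²·A⁻¹.
  Gy = J/kg (absorbed dose = energy per mass),
      = m²·s⁻².
  So Gy² = m⁴·s⁻⁴.
  V = W/A (potential = power per current),
      = kg·m²·s⁻³·A⁻¹.
  W = J/s (power = energy per time),
      = kg·m²·s⁻³.
  So W⁻¹ = kg⁻¹·m⁻²·s³.
  Combining: s·T⁻¹·Wb·Gy²·V·W⁻¹·m⁻²·A = s · (kg⁻¹·s²·A) · (kg·m²·s⁻²·A⁻¹) · (m⁴·s⁻⁴) · (kg·m²·s⁻³·A⁻¹) · (kg⁻¹·m⁻²·s³) · m⁻² · A = m⁴·s⁻³.
Both reduce to m⁴·s⁻³.

Yes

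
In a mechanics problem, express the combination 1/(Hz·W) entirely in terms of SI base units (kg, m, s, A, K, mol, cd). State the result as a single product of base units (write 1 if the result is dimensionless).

Hz = 1/s = s⁻¹ (frequency is cycles per second).
So Hz⁻¹ = s.
W = J/s (power = energy per time),
    = kg·m²·s⁻³.
So W⁻¹ = kg⁻¹·m⁻²·s³.
Combining: Hz⁻¹·W⁻¹ = s · (kg⁻¹·m⁻²·s³) = kg⁻¹·m⁻²·s⁴.

kg⁻¹·m⁻²·s⁴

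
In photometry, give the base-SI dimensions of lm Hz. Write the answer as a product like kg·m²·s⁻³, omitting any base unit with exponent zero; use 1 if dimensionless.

s⁻¹·cd

lm = cd.
Hz = s⁻¹.
Combining: lm·Hz = cd · s⁻¹ = s⁻¹·cd.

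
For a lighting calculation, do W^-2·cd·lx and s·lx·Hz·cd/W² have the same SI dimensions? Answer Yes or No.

Left side:
  W = J/s (power = energy per time),
      = kg·m²·s⁻³.
  So W⁻² = kg⁻²·m⁻⁴·s⁶.
  lx = lm/m² (illuminance = luminous flux per area),
      = m⁻²·cd.
  Combining: W⁻²·cd·lx = (kg⁻²·m⁻⁴·s⁶) · cd · (m⁻²·cd) = kg⁻²·m⁻⁶·s⁶·cd².
Right side:
  lx = lm/m² (illuminance = luminous flux per area),
      = m⁻²·cd.
  W = J/s (power = energy per time),
      = kg·m²·s⁻³.
  So W⁻² = kg⁻²·m⁻⁴·s⁶.
  Hz = 1/s = s⁻¹ (frequency is cycles per second).
  Combining: s·lx·W⁻²·Hz·cd = s · (m⁻²·cd) · (kg⁻²·m⁻⁴·s⁶) · s⁻¹ · cd = kg⁻²·m⁻⁶·s⁶·cd².
Both reduce to kg⁻²·m⁻⁶·s⁶·cd².

Yes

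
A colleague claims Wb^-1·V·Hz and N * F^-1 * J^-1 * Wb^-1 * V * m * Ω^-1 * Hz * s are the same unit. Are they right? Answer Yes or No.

Left side:
  Wb = V·s (flux: a volt is a weber per second),
      = kg·m²·s⁻²·A⁻¹.
  So Wb⁻¹ = kg⁻¹·m⁻²·s²·A.
  V = W/A (potential = power per current),
      = kg·m²·s⁻³·A⁻¹.
  Hz = 1/s = s⁻¹ (frequency is cycles per second).
  Combining: Wb⁻¹·V·Hz = (kg⁻¹·m⁻²·s²·A) · (kg·m²·s⁻³·A⁻¹) · s⁻¹ = s⁻².
Right side:
  N = kg·m/s² = kg·m·s⁻² (force = mass × acceleration).
  F = C/V (capacitance = charge per voltage),
      = A·s/(kg·m²·s⁻³·A⁻¹) (substituting C and V),
      = kg⁻¹·m⁻²·s⁴·A².
  So F⁻¹ = kg·m²·s⁻⁴·A⁻².
  J = N·m (work = force × distance),
      = kg·m²·s⁻².
  So J⁻¹ = kg⁻¹·m⁻²·s².
  Wb = V·s (flux: a volt is a weber per second),
      = kg·m²·s⁻²·A⁻¹.
  So Wb⁻¹ = kg⁻¹·m⁻²·s²·A.
  V = W/A (potential = power per current),
      = kg·m²·s⁻³·A⁻¹.
  Ω = V/A (resistance = voltage per current),
      = kg·m²·s⁻³·A⁻².
  So Ω⁻¹ = kg⁻¹·m⁻²·s³·A².
  Hz = 1/s = s⁻¹ (frequency is cycles per second).
  Combining: N·F⁻¹·J⁻¹·Wb⁻¹·V·m·Ω⁻¹·Hz·s = (kg·m·s⁻²) · (kg·m²·s⁻⁴·A⁻²) · (kg⁻¹·m⁻²·s²) · (kg⁻¹·m⁻²·s²·A) · (kg·m²·s⁻³·A⁻¹) · m · (kg⁻¹·m⁻²·s³·A²) · s⁻¹ · s = s⁻².
Both reduce to s⁻².

Yes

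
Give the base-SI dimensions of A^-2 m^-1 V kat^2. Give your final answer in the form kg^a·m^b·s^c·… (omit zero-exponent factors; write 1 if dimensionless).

kg·m·s⁻⁵·A⁻³·mol²

V = W/A (potential = power per current),
    = kg·m²·s⁻³·A⁻¹.
kat = mol/s = s⁻¹·mol (catalytic activity).
So kat² = s⁻²·mol².
Combining: A⁻²·m⁻¹·V·kat² = A⁻² · m⁻¹ · (kg·m²·s⁻³·A⁻¹) · (s⁻²·mol²) = kg·m·s⁻⁵·A⁻³·mol².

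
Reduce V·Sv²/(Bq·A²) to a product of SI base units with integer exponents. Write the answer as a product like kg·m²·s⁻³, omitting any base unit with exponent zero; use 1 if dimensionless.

V = W/A (potential = power per current),
    = kg·m²·s⁻³·A⁻¹.
Sv = J/kg (equivalent dose = energy per mass),
    = m²·s⁻².
So Sv² = m⁴·s⁻⁴.
Bq = 1/s = s⁻¹ (activity is decays per second).
So Bq⁻¹ = s.
Combining: V·Sv²·Bq⁻¹·A⁻² = (kg·m²·s⁻³·A⁻¹) · (m⁴·s⁻⁴) · s · A⁻² = kg·m⁶·s⁻⁶·A⁻³.

kg·m⁶·s⁻⁶·A⁻³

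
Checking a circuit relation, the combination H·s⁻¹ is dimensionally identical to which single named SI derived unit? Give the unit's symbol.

Ω

H = Wb/A (inductance = flux per current),
    = kg·m²·s⁻²·A⁻².
Combining: H·s⁻¹ = (kg·m²·s⁻²·A⁻²) · s⁻¹ = kg·m²·s⁻³·A⁻².
kg·m²·s⁻³·A⁻² is the base-SI form of the ohm.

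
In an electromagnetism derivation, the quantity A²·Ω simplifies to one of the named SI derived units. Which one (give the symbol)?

Ω = V/A (resistance = voltage per current),
    = kg·m²·s⁻³·A⁻².
Combining: A²·Ω = A² · (kg·m²·s⁻³·A⁻²) = kg·m²·s⁻³.
kg·m²·s⁻³ is the base-SI form of the watt.

W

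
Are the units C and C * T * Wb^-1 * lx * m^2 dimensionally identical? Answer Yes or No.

No

Left side:
  C = A·s = s·A (charge = current × time).
Right side:
  C = A·s = s·A (charge = current × time).
  T = Wb/m² (flux density = flux per area),
      = kg·s⁻²·A⁻¹.
  Wb = V·s (flux: a volt is a weber per second),
      = kg·m²·s⁻²·A⁻¹.
  So Wb⁻¹ = kg⁻¹·m⁻²·s²·A.
  lx = lm/m² (illuminance = luminous flux per area),
      = m⁻²·cd.
  Combining: C·T·Wb⁻¹·lx·m² = (s·A) · (kg·s⁻²·A⁻¹) · (kg⁻¹·m⁻²·s²·A) · (m⁻²·cd) · m² = m⁻²·s·A·cd.
Left is s·A; right is m⁻²·s·A·cd — different.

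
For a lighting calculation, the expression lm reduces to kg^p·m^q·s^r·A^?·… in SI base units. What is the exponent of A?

0

lm = cd·sr = cd (luminous flux; sr is dimensionless).
The exponent of A is 0.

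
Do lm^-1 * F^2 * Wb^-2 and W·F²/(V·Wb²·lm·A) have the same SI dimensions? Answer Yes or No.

Yes

Left side:
  lm = cd.
  So lm⁻¹ = cd⁻¹.
  F = kg⁻¹·m⁻²·s⁴·A².
  So F² = kg⁻²·m⁻⁴·s⁸·A⁴.
  Wb = kg·m²·s⁻²·A⁻¹.
  So Wb⁻² = kg⁻²·m⁻⁴·s⁴·A².
  Combining: lm⁻¹·F²·Wb⁻² = cd⁻¹ · (kg⁻²·m⁻⁴·s⁸·A⁴) · (kg⁻²·m⁻⁴·s⁴·A²) = kg⁻⁴·m⁻⁸·s¹²·A⁶·cd⁻¹.
Right side:
  W = J/s (power = energy per time),
      = kg·m²·s⁻³.
  V = W/A (potential = power per current),
      = kg·m²·s⁻³·A⁻¹.
  So V⁻¹ = kg⁻¹·m⁻²·s³·A.
  Wb = V·s (flux: a volt is a weber per second),
      = kg·m²·s⁻²·A⁻¹.
  So Wb⁻² = kg⁻²·m⁻⁴·s⁴·A².
  lm = cd·sr = cd (luminous flux; sr is dimensionless).
  So lm⁻¹ = cd⁻¹.
  F = C/V (capacitance = charge per voltage),
      = A·s/(kg·m²·s⁻³·A⁻¹) (substituting C and V),
      = kg⁻¹·m⁻²·s⁴·A².
  So F² = kg⁻²·m⁻⁴·s⁸·A⁴.
  Combining: W·V⁻¹·Wb⁻²·lm⁻¹·F²·A⁻¹ = (kg·m²·s⁻³) · (kg⁻¹·m⁻²·s³·A) · (kg⁻²·m⁻⁴·s⁴·A²) · cd⁻¹ · (kg⁻²·m⁻⁴·s⁸·A⁴) · A⁻¹ = kg⁻⁴·m⁻⁸·s¹²·A⁶·cd⁻¹.
Both reduce to kg⁻⁴·m⁻⁸·s¹²·A⁶·cd⁻¹.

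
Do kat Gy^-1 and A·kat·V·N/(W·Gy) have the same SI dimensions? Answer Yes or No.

Left side:
  kat = mol/s = s⁻¹·mol (catalytic activity).
  Gy = J/kg (absorbed dose = energy per mass),
      = m²·s⁻².
  So Gy⁻¹ = m⁻²·s².
  Combining: kat·Gy⁻¹ = (s⁻¹·mol) · (m⁻²·s²) = m⁻²·s·mol.
Right side:
  kat = s⁻¹·mol.
  V = kg·m²·s⁻³·A⁻¹.
  W = kg·m²·s⁻³.
  So W⁻¹ = kg⁻¹·m⁻²·s³.
  N = kg·m·s⁻².
  Gy = m²·s⁻².
  So Gy⁻¹ = m⁻²·s².
  Combining: A·kat·V·W⁻¹·N·Gy⁻¹ = A · (s⁻¹·mol) · (kg·m²·s⁻³·A⁻¹) · (kg⁻¹·m⁻²·s³) · (kg·m·s⁻²) · (m⁻²·s²) = kg·m⁻¹·s⁻¹·mol.
Left is m⁻²·s·mol; right is kg·m⁻¹·s⁻¹·mol — different.

No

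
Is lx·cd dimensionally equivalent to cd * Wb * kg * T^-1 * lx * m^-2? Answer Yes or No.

Left side:
  lx = lm/m² (illuminance = luminous flux per area),
      = m⁻²·cd.
  Combining: lx·cd = (m⁻²·cd) · cd = m⁻²·cd².
Right side:
  Wb = kg·m²·s⁻²·A⁻¹.
  T = kg·s⁻²·A⁻¹.
  So T⁻¹ = kg⁻¹·s²·A.
  lx = m⁻²·cd.
  Combining: cd·Wb·kg·T⁻¹·lx·m⁻² = cd · (kg·m²·s⁻²·A⁻¹) · kg · (kg⁻¹·s²·A) · (m⁻²·cd) · m⁻² = kg·m⁻²·cd².
Left is m⁻²·cd²; right is kg·m⁻²·cd² — different.

No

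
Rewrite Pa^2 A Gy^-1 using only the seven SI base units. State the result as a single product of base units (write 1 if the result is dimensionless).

Pa = N/m² (pressure = force per area),
    = kg·m⁻¹·s⁻².
So Pa² = kg²·m⁻²·s⁻⁴.
Gy = J/kg (absorbed dose = energy per mass),
    = m²·s⁻².
So Gy⁻¹ = m⁻²·s².
Combining: Pa²·A·Gy⁻¹ = (kg²·m⁻²·s⁻⁴) · A · (m⁻²·s²) = kg²·m⁻⁴·s⁻²·A.

kg²·m⁻⁴·s⁻²·A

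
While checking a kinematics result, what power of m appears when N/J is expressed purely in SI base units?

-1

J = N·m (work = force × distance),
    = kg·m²·s⁻².
So J⁻¹ = kg⁻¹·m⁻²·s².
N = kg·m/s² = kg·m·s⁻² (force = mass × acceleration).
Combining: J⁻¹·N = (kg⁻¹·m⁻²·s²) · (kg·m·s⁻²) = m⁻¹.
The exponent of m is -1.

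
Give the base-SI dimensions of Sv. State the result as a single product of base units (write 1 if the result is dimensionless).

m²·s⁻²

Sv = m²·s⁻².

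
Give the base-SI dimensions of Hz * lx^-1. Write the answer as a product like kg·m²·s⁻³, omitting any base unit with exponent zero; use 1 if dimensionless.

m²·s⁻¹·cd⁻¹

Hz = s⁻¹.
lx = m⁻²·cd.
So lx⁻¹ = m²·cd⁻¹.
Combining: Hz·lx⁻¹ = s⁻¹ · (m²·cd⁻¹) = m²·s⁻¹·cd⁻¹.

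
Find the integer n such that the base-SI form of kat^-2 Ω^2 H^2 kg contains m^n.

8

kat = s⁻¹·mol.
So kat⁻² = s²·mol⁻².
Ω = kg·m²·s⁻³·A⁻².
So Ω² = kg²·m⁴·s⁻⁶·A⁻⁴.
H = kg·m²·s⁻²·A⁻².
So H² = kg²·m⁴·s⁻⁴·A⁻⁴.
Combining: kat⁻²·Ω²·H²·kg = (s²·mol⁻²) · (kg²·m⁴·s⁻⁶·A⁻⁴) · (kg²·m⁴·s⁻⁴·A⁻⁴) · kg = kg⁵·m⁸·s⁻⁸·A⁻⁸·mol⁻².
The exponent of m is 8.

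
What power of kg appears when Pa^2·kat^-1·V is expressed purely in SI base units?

3

Pa = kg·m⁻¹·s⁻².
So Pa² = kg²·m⁻²·s⁻⁴.
kat = s⁻¹·mol.
So kat⁻¹ = s·mol⁻¹.
V = kg·m²·s⁻³·A⁻¹.
Combining: Pa²·kat⁻¹·V = (kg²·m⁻²·s⁻⁴) · (s·mol⁻¹) · (kg·m²·s⁻³·A⁻¹) = kg³·s⁻⁶·A⁻¹·mol⁻¹.
The exponent of kg is 3.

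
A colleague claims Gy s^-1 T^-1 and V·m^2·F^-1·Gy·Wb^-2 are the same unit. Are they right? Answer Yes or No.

No

Left side:
  Gy = J/kg (absorbed dose = energy per mass),
      = m²·s⁻².
  T = Wb/m² (flux density = flux per area),
      = kg·s⁻²·A⁻¹.
  So T⁻¹ = kg⁻¹·s²·A.
  Combining: Gy·s⁻¹·T⁻¹ = (m²·s⁻²) · s⁻¹ · (kg⁻¹·s²·A) = kg⁻¹·m²·s⁻¹·A.
Right side:
  V = kg·m²·s⁻³·A⁻¹.
  F = kg⁻¹·m⁻²·s⁴·A².
  So F⁻¹ = kg·m²·s⁻⁴·A⁻².
  Gy = m²·s⁻².
  Wb = kg·m²·s⁻²·A⁻¹.
  So Wb⁻² = kg⁻²·m⁻⁴·s⁴·A².
  Combining: V·m²·F⁻¹·Gy·Wb⁻² = (kg·m²·s⁻³·A⁻¹) · m² · (kg·m²·s⁻⁴·A⁻²) · (m²·s⁻²) · (kg⁻²·m⁻⁴·s⁴·A²) = m⁴·s⁻⁵·A⁻¹.
Left is kg⁻¹·m²·s⁻¹·A; right is m⁴·s⁻⁵·A⁻¹ — different.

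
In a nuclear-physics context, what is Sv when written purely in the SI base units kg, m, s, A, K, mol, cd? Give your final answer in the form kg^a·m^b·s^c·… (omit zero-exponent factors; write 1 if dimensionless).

Sv = J/kg (equivalent dose = energy per mass),
    = m²·s⁻².

m²·s⁻²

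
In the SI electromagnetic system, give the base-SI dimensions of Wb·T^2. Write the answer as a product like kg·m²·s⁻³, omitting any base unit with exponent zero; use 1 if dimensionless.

kg³·m²·s⁻⁶·A⁻³

Wb = kg·m²·s⁻²·A⁻¹.
T = kg·s⁻²·A⁻¹.
So T² = kg²·s⁻⁴·A⁻².
Combining: Wb·T² = (kg·m²·s⁻²·A⁻¹) · (kg²·s⁻⁴·A⁻²) = kg³·m²·s⁻⁶·A⁻³.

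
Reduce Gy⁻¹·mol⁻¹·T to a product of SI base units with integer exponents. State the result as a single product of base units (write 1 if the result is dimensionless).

Gy = m²·s⁻².
So Gy⁻¹ = m⁻²·s².
T = kg·s⁻²·A⁻¹.
Combining: Gy⁻¹·mol⁻¹·T = (m⁻²·s²) · mol⁻¹ · (kg·s⁻²·A⁻¹) = kg·m⁻²·A⁻¹·mol⁻¹.

kg·m⁻²·A⁻¹·mol⁻¹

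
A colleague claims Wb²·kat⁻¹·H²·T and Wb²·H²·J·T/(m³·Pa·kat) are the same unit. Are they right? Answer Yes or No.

Yes

Left side:
  Wb = V·s (flux: a volt is a weber per second),
      = kg·m²·s⁻²·A⁻¹.
  So Wb² = kg²·m⁴·s⁻⁴·A⁻².
  kat = mol/s = s⁻¹·mol (catalytic activity).
  So kat⁻¹ = s·mol⁻¹.
  H = Wb/A (inductance = flux per current),
      = kg·m²·s⁻²·A⁻².
  So H² = kg²·m⁴·s⁻⁴·A⁻⁴.
  T = Wb/m² (flux density = flux per area),
      = kg·s⁻²·A⁻¹.
  Combining: Wb²·kat⁻¹·H²·T = (kg²·m⁴·s⁻⁴·A⁻²) · (s·mol⁻¹) · (kg²·m⁴·s⁻⁴·A⁻⁴) · (kg·s⁻²·A⁻¹) = kg⁵·m⁸·s⁻⁹·A⁻⁷·mol⁻¹.
Right side:
  Pa = N/m² (pressure = force per area),
      = kg·m⁻¹·s⁻².
  So Pa⁻¹ = kg⁻¹·m·s².
  Wb = V·s (flux: a volt is a weber per second),
      = kg·m²·s⁻²·A⁻¹.
  So Wb² = kg²·m⁴·s⁻⁴·A⁻².
  kat = mol/s = s⁻¹·mol (catalytic activity).
  So kat⁻¹ = s·mol⁻¹.
  H = Wb/A (inductance = flux per current),
      = kg·m²·s⁻²·A⁻².
  So H² = kg²·m⁴·s⁻⁴·A⁻⁴.
  J = N·m (work = force × distance),
      = kg·m²·s⁻².
  T = Wb/m² (flux density = flux per area),
      = kg·s⁻²·A⁻¹.
  Combining: m⁻³·Pa⁻¹·Wb²·kat⁻¹·H²·J·T = m⁻³ · (kg⁻¹·m·s²) · (kg²·m⁴·s⁻⁴·A⁻²) · (s·mol⁻¹) · (kg²·m⁴·s⁻⁴·A⁻⁴) · (kg·m²·s⁻²) · (kg·s⁻²·A⁻¹) = kg⁵·m⁸·s⁻⁹·A⁻⁷·mol⁻¹.
Both reduce to kg⁵·m⁸·s⁻⁹·A⁻⁷·mol⁻¹.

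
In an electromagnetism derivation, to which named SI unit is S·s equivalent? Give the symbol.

S = 1/Ω (conductance is reciprocal resistance),
    = kg⁻¹·m⁻²·s³·A².
Combining: S·s = (kg⁻¹·m⁻²·s³·A²) · s = kg⁻¹·m⁻²·s⁴·A².
kg⁻¹·m⁻²·s⁴·A² is the base-SI form of the farad.

F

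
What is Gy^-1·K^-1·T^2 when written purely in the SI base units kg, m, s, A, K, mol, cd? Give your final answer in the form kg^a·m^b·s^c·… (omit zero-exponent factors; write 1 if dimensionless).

Gy = J/kg (absorbed dose = energy per mass),
    = m²·s⁻².
So Gy⁻¹ = m⁻²·s².
T = Wb/m² (flux density = flux per area),
    = kg·s⁻²·A⁻¹.
So T² = kg²·s⁻⁴·A⁻².
Combining: Gy⁻¹·K⁻¹·T² = (m⁻²·s²) · K⁻¹ · (kg²·s⁻⁴·A⁻²) = kg²·m⁻²·s⁻²·A⁻²·K⁻¹.

kg²·m⁻²·s⁻²·A⁻²·K⁻¹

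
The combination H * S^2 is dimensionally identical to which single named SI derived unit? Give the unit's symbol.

H = Wb/A (inductance = flux per current),
    = kg·m²·s⁻²·A⁻².
S = 1/Ω (conductance is reciprocal resistance),
    = kg⁻¹·m⁻²·s³·A².
So S² = kg⁻²·m⁻⁴·s⁶·A⁴.
Combining: H·S² = (kg·m²·s⁻²·A⁻²) · (kg⁻²·m⁻⁴·s⁶·A⁴) = kg⁻¹·m⁻²·s⁴·A².
kg⁻¹·m⁻²·s⁴·A² is the base-SI form of the farad.

F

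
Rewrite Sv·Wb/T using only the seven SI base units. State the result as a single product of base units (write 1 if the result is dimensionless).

m⁴·s⁻²

T = kg·s⁻²·A⁻¹.
So T⁻¹ = kg⁻¹·s²·A.
Sv = m²·s⁻².
Wb = kg·m²·s⁻²·A⁻¹.
Combining: T⁻¹·Sv·Wb = (kg⁻¹·s²·A) · (m²·s⁻²) · (kg·m²·s⁻²·A⁻¹) = m⁴·s⁻².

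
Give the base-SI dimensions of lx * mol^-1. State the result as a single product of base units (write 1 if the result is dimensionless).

lx = m⁻²·cd.
Combining: lx·mol⁻¹ = (m⁻²·cd) · mol⁻¹ = m⁻²·mol⁻¹·cd.

m⁻²·mol⁻¹·cd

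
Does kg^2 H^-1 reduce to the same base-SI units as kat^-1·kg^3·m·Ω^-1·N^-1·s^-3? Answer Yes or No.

Left side:
  H = kg·m²·s⁻²·A⁻².
  So H⁻¹ = kg⁻¹·m⁻²·s²·A².
  Combining: kg²·H⁻¹ = kg² · (kg⁻¹·m⁻²·s²·A²) = kg·m⁻²·s²·A².
Right side:
  kat = s⁻¹·mol.
  So kat⁻¹ = s·mol⁻¹.
  Ω = kg·m²·s⁻³·A⁻².
  So Ω⁻¹ = kg⁻¹·m⁻²·s³·A².
  N = kg·m·s⁻².
  So N⁻¹ = kg⁻¹·m⁻¹·s².
  Combining: kat⁻¹·kg³·m·Ω⁻¹·N⁻¹·s⁻³ = (s·mol⁻¹) · kg³ · m · (kg⁻¹·m⁻²·s³·A²) · (kg⁻¹·m⁻¹·s²) · s⁻³ = kg·m⁻²·s³·A²·mol⁻¹.
Left is kg·m⁻²·s²·A²; right is kg·m⁻²·s³·A²·mol⁻¹ — different.

No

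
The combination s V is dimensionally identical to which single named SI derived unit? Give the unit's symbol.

V = W/A (potential = power per current),
    = kg·m²·s⁻³·A⁻¹.
Combining: s·V = s · (kg·m²·s⁻³·A⁻¹) = kg·m²·s⁻²·A⁻¹.
kg·m²·s⁻²·A⁻¹ is the base-SI form of the weber.

Wb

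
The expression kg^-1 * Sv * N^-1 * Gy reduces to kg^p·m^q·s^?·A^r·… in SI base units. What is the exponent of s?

-2

Sv = m²·s⁻².
N = kg·m·s⁻².
So N⁻¹ = kg⁻¹·m⁻¹·s².
Gy = m²·s⁻².
Combining: kg⁻¹·Sv·N⁻¹·Gy = kg⁻¹ · (m²·s⁻²) · (kg⁻¹·m⁻¹·s²) · (m²·s⁻²) = kg⁻²·m³·s⁻².
The exponent of s is -2.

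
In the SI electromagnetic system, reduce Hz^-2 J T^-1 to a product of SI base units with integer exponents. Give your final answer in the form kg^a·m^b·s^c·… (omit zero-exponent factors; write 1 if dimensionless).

m²·s²·A

Hz = 1/s = s⁻¹ (frequency is cycles per second).
So Hz⁻² = s².
J = N·m (work = force × distance),
    = kg·m²·s⁻².
T = Wb/m² (flux density = flux per area),
    = kg·s⁻²·A⁻¹.
So T⁻¹ = kg⁻¹·s²·A.
Combining: Hz⁻²·J·T⁻¹ = s² · (kg·m²·s⁻²) · (kg⁻¹·s²·A) = m²·s²·A.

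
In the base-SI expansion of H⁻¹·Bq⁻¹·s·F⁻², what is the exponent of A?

H = Wb/A (inductance = flux per current),
    = kg·m²·s⁻²·A⁻².
So H⁻¹ = kg⁻¹·m⁻²·s²·A².
Bq = 1/s = s⁻¹ (activity is decays per second).
So Bq⁻¹ = s.
F = C/V (capacitance = charge per voltage),
    = A·s/(kg·m²·s⁻³·A⁻¹) (substituting C and V),
    = kg⁻¹·m⁻²·s⁴·A².
So F⁻² = kg²·m⁴·s⁻⁸·A⁻⁴.
Combining: H⁻¹·Bq⁻¹·s·F⁻² = (kg⁻¹·m⁻²·s²·A²) · s · s · (kg²·m⁴·s⁻⁸·A⁻⁴) = kg·m²·s⁻⁴·A⁻².
The exponent of A is -2.

-2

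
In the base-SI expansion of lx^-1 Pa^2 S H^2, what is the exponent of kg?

lx = m⁻²·cd.
So lx⁻¹ = m²·cd⁻¹.
Pa = kg·m⁻¹·s⁻².
So Pa² = kg²·m⁻²·s⁻⁴.
S = kg⁻¹·m⁻²·s³·A².
H = kg·m²·s⁻²·A⁻².
So H² = kg²·m⁴·s⁻⁴·A⁻⁴.
Combining: lx⁻¹·Pa²·S·H² = (m²·cd⁻¹) · (kg²·m⁻²·s⁻⁴) · (kg⁻¹·m⁻²·s³·A²) · (kg²·m⁴·s⁻⁴·A⁻⁴) = kg³·m²·s⁻⁵·A⁻²·cd⁻¹.
The exponent of kg is 3.

3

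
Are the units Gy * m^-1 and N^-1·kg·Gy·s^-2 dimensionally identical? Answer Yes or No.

Yes

Left side:
  Gy = m²·s⁻².
  Combining: Gy·m⁻¹ = (m²·s⁻²) · m⁻¹ = m·s⁻².
Right side:
  N = kg·m·s⁻².
  So N⁻¹ = kg⁻¹·m⁻¹·s².
  Gy = m²·s⁻².
  Combining: N⁻¹·kg·Gy·s⁻² = (kg⁻¹·m⁻¹·s²) · kg · (m²·s⁻²) · s⁻² = m·s⁻².
Both reduce to m·s⁻².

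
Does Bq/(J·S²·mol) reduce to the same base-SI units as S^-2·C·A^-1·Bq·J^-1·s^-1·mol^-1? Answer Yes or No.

Left side:
  Bq = s⁻¹.
  J = kg·m²·s⁻².
  So J⁻¹ = kg⁻¹·m⁻²·s².
  S = kg⁻¹·m⁻²·s³·A².
  So S⁻² = kg²·m⁴·s⁻⁶·A⁻⁴.
  Combining: Bq·J⁻¹·S⁻²·mol⁻¹ = s⁻¹ · (kg⁻¹·m⁻²·s²) · (kg²·m⁴·s⁻⁶·A⁻⁴) · mol⁻¹ = kg·m²·s⁻⁵·A⁻⁴·mol⁻¹.
Right side:
  S = kg⁻¹·m⁻²·s³·A².
  So S⁻² = kg²·m⁴·s⁻⁶·A⁻⁴.
  C = s·A.
  Bq = s⁻¹.
  J = kg·m²·s⁻².
  So J⁻¹ = kg⁻¹·m⁻²·s².
  Combining: S⁻²·C·A⁻¹·Bq·J⁻¹·s⁻¹·mol⁻¹ = (kg²·m⁴·s⁻⁶·A⁻⁴) · (s·A) · A⁻¹ · s⁻¹ · (kg⁻¹·m⁻²·s²) · s⁻¹ · mol⁻¹ = kg·m²·s⁻⁵·A⁻⁴·mol⁻¹.
Both reduce to kg·m²·s⁻⁵·A⁻⁴·mol⁻¹.

Yes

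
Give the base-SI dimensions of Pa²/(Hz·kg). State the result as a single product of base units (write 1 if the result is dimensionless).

kg·m⁻²·s⁻³

Hz = 1/s = s⁻¹ (frequency is cycles per second).
So Hz⁻¹ = s.
Pa = N/m² (pressure = force per area),
    = kg·m⁻¹·s⁻².
So Pa² = kg²·m⁻²·s⁻⁴.
Combining: Hz⁻¹·kg⁻¹·Pa² = s · kg⁻¹ · (kg²·m⁻²·s⁻⁴) = kg·m⁻²·s⁻³.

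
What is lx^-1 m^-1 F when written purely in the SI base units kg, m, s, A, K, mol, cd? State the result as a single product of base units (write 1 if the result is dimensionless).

kg⁻¹·m⁻¹·s⁴·A²·cd⁻¹

lx = m⁻²·cd.
So lx⁻¹ = m²·cd⁻¹.
F = kg⁻¹·m⁻²·s⁴·A².
Combining: lx⁻¹·m⁻¹·F = (m²·cd⁻¹) · m⁻¹ · (kg⁻¹·m⁻²·s⁴·A²) = kg⁻¹·m⁻¹·s⁴·A²·cd⁻¹.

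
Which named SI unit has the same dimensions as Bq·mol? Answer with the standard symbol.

Bq = s⁻¹.
Combining: Bq·mol = s⁻¹ · mol = s⁻¹·mol.
s⁻¹·mol is the base-SI form of the katal.

kat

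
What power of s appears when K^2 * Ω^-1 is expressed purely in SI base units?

3

Ω = V/A (resistance = voltage per current),
    = kg·m²·s⁻³·A⁻².
So Ω⁻¹ = kg⁻¹·m⁻²·s³·A².
Combining: K²·Ω⁻¹ = K² · (kg⁻¹·m⁻²·s³·A²) = kg⁻¹·m⁻²·s³·A²·K².
The exponent of s is 3.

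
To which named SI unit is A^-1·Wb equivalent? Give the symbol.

Wb = kg·m²·s⁻²·A⁻¹.
Combining: A⁻¹·Wb = A⁻¹ · (kg·m²·s⁻²·A⁻¹) = kg·m²·s⁻²·A⁻².
kg·m²·s⁻²·A⁻² is the base-SI form of the henry.

H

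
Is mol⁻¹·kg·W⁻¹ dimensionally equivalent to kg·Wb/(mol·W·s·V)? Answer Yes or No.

Yes

Left side:
  W = J/s (power = energy per time),
      = kg·m²·s⁻³.
  So W⁻¹ = kg⁻¹·m⁻²·s³.
  Combining: mol⁻¹·kg·W⁻¹ = mol⁻¹ · kg · (kg⁻¹·m⁻²·s³) = m⁻²·s³·mol⁻¹.
Right side:
  Wb = kg·m²·s⁻²·A⁻¹.
  W = kg·m²·s⁻³.
  So W⁻¹ = kg⁻¹·m⁻²·s³.
  V = kg·m²·s⁻³·A⁻¹.
  So V⁻¹ = kg⁻¹·m⁻²·s³·A.
  Combining: mol⁻¹·kg·Wb·W⁻¹·s⁻¹·V⁻¹ = mol⁻¹ · kg · (kg·m²·s⁻²·A⁻¹) · (kg⁻¹·m⁻²·s³) · s⁻¹ · (kg⁻¹·m⁻²·s³·A) = m⁻²·s³·mol⁻¹.
Both reduce to m⁻²·s³·mol⁻¹.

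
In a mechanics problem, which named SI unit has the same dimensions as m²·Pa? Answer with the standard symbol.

Pa = kg·m⁻¹·s⁻².
Combining: m²·Pa = m² · (kg·m⁻¹·s⁻²) = kg·m·s⁻².
kg·m·s⁻² is the base-SI form of the newton.

N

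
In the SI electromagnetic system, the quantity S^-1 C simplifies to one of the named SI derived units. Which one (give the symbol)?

S = kg⁻¹·m⁻²·s³·A².
So S⁻¹ = kg·m²·s⁻³·A⁻².
C = s·A.
Combining: S⁻¹·C = (kg·m²·s⁻³·A⁻²) · (s·A) = kg·m²·s⁻²·A⁻¹.
kg·m²·s⁻²·A⁻¹ is the base-SI form of the weber.

Wb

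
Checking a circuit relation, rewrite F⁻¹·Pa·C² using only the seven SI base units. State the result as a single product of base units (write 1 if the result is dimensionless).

kg²·m·s⁻⁴

F = C/V (capacitance = charge per voltage),
    = A·s/(kg·m²·s⁻³·A⁻¹) (substituting C and V),
    = kg⁻¹·m⁻²·s⁴·A².
So F⁻¹ = kg·m²·s⁻⁴·A⁻².
Pa = N/m² (pressure = force per area),
    = kg·m⁻¹·s⁻².
C = A·s = s·A (charge = current × time).
So C² = s²·A².
Combining: F⁻¹·Pa·C² = (kg·m²·s⁻⁴·A⁻²) · (kg·m⁻¹·s⁻²) · (s²·A²) = kg²·m·s⁻⁴.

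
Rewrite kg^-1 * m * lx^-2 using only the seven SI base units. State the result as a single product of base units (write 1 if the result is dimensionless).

lx = lm/m² (illuminance = luminous flux per area),
    = m⁻²·cd.
So lx⁻² = m⁴·cd⁻².
Combining: kg⁻¹·m·lx⁻² = kg⁻¹ · m · (m⁴·cd⁻²) = kg⁻¹·m⁵·cd⁻².

kg⁻¹·m⁵·cd⁻²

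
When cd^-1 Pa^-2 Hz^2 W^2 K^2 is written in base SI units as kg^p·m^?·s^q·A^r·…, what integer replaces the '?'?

6

Pa = N/m² (pressure = force per area),
    = kg·m⁻¹·s⁻².
So Pa⁻² = kg⁻²·m²·s⁴.
Hz = 1/s = s⁻¹ (frequency is cycles per second).
So Hz² = s⁻².
W = J/s (power = energy per time),
    = kg·m²·s⁻³.
So W² = kg²·m⁴·s⁻⁶.
Combining: cd⁻¹·Pa⁻²·Hz²·W²·K² = cd⁻¹ · (kg⁻²·m²·s⁴) · s⁻² · (kg²·m⁴·s⁻⁶) · K² = m⁶·s⁻⁴·K²·cd⁻¹.
The exponent of m is 6.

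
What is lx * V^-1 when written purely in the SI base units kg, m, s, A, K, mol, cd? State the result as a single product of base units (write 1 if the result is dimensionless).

kg⁻¹·m⁻⁴·s³·A·cd

lx = m⁻²·cd.
V = kg·m²·s⁻³·A⁻¹.
So V⁻¹ = kg⁻¹·m⁻²·s³·A.
Combining: lx·V⁻¹ = (m⁻²·cd) · (kg⁻¹·m⁻²·s³·A) = kg⁻¹·m⁻⁴·s³·A·cd.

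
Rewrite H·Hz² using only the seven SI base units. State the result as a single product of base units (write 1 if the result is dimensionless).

kg·m²·s⁻⁴·A⁻²

H = kg·m²·s⁻²·A⁻².
Hz = s⁻¹.
So Hz² = s⁻².
Combining: H·Hz² = (kg·m²·s⁻²·A⁻²) · s⁻² = kg·m²·s⁻⁴·A⁻².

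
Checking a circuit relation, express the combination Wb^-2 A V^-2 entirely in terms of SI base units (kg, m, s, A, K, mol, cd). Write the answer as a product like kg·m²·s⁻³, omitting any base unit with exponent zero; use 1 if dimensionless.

kg⁻⁴·m⁻⁸·s¹⁰·A⁵

Wb = V·s (flux: a volt is a weber per second),
    = kg·m²·s⁻²·A⁻¹.
So Wb⁻² = kg⁻²·m⁻⁴·s⁴·A².
V = W/A (potential = power per current),
    = kg·m²·s⁻³·A⁻¹.
So V⁻² = kg⁻²·m⁻⁴·s⁶·A².
Combining: Wb⁻²·A·V⁻² = (kg⁻²·m⁻⁴·s⁴·A²) · A · (kg⁻²·m⁻⁴·s⁶·A²) = kg⁻⁴·m⁻⁸·s¹⁰·A⁵.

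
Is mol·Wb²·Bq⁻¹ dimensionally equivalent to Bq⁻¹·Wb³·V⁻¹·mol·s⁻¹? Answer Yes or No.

Left side:
  Wb = kg·m²·s⁻²·A⁻¹.
  So Wb² = kg²·m⁴·s⁻⁴·A⁻².
  Bq = s⁻¹.
  So Bq⁻¹ = s.
  Combining: mol·Wb²·Bq⁻¹ = mol · (kg²·m⁴·s⁻⁴·A⁻²) · s = kg²·m⁴·s⁻³·A⁻²·mol.
Right side:
  Bq = 1/s = s⁻¹ (activity is decays per second).
  So Bq⁻¹ = s.
  Wb = V·s (flux: a volt is a weber per second),
      = kg·m²·s⁻²·A⁻¹.
  So Wb³ = kg³·m⁶·s⁻⁶·A⁻³.
  V = W/A (potential = power per current),
      = kg·m²·s⁻³·A⁻¹.
  So V⁻¹ = kg⁻¹·m⁻²·s³·A.
  Combining: Bq⁻¹·Wb³·V⁻¹·mol·s⁻¹ = s · (kg³·m⁶·s⁻⁶·A⁻³) · (kg⁻¹·m⁻²·s³·A) · mol · s⁻¹ = kg²·m⁴·s⁻³·A⁻²·mol.
Both reduce to kg²·m⁴·s⁻³·A⁻²·mol.

Yes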